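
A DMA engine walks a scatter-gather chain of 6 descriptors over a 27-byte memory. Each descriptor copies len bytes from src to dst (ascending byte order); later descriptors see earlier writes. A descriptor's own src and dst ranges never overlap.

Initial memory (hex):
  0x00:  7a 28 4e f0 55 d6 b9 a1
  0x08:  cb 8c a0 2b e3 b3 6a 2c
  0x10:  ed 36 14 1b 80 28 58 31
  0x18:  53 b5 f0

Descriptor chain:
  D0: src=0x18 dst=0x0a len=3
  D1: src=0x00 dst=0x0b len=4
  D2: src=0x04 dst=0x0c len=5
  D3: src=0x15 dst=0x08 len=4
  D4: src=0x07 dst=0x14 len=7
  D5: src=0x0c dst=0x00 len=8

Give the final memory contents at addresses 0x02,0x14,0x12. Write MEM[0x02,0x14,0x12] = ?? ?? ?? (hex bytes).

MEM[0x02,0x14,0x12] = b9 a1 14

[0] 0x18->0x0a len=3 : 53 b5 f0
[1] 0x00->0x0b len=4 : 7a 28 4e f0
[2] 0x04->0x0c len=5 : 55 d6 b9 a1 cb
[3] 0x15->0x08 len=4 : 28 58 31 53
[4] 0x07->0x14 len=7 : a1 28 58 31 53 55 d6
[5] 0x0c->0x00 len=8 : 55 d6 b9 a1 cb 36 14 1b
query mem[0x02]=0xb9, mem[0x14]=0xa1, mem[0x12]=0x14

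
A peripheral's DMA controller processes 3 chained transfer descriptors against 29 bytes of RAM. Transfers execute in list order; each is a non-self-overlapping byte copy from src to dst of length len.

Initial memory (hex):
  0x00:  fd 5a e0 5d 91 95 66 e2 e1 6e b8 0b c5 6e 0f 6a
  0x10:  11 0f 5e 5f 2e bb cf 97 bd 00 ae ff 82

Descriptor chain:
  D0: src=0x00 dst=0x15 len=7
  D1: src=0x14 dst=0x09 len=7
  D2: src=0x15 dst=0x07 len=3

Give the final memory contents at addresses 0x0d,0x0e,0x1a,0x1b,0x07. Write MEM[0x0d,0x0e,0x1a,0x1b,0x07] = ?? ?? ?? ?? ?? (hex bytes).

MEM[0x0d,0x0e,0x1a,0x1b,0x07] = 5d 91 95 66 fd

[0] 0x00->0x15 len=7 : fd 5a e0 5d 91 95 66
[1] 0x14->0x09 len=7 : 2e fd 5a e0 5d 91 95
[2] 0x15->0x07 len=3 : fd 5a e0
query mem[0x0d]=0x5d, mem[0x0e]=0x91, mem[0x1a]=0x95, mem[0x1b]=0x66, mem[0x07]=0xfd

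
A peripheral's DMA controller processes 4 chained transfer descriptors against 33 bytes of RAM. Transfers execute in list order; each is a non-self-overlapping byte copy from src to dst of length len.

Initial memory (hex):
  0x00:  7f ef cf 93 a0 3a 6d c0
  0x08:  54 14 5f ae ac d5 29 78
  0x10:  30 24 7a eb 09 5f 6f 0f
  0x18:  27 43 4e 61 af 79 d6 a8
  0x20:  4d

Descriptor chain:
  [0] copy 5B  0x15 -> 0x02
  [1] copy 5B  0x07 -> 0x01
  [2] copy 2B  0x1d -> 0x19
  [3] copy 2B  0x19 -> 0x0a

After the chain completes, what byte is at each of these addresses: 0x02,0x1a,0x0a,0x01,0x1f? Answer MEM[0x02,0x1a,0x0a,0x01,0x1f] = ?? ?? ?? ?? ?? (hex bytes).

MEM[0x02,0x1a,0x0a,0x01,0x1f] = 54 d6 79 c0 a8

D0: mem[0x02..0x06] <- [5f 6f 0f 27 43]
D1: mem[0x01..0x05] <- [c0 54 14 5f ae]
D2: mem[0x19..0x1a] <- [79 d6]
D3: mem[0x0a..0x0b] <- [79 d6]
query mem[0x02]=0x54, mem[0x1a]=0xd6, mem[0x0a]=0x79, mem[0x01]=0xc0, mem[0x1f]=0xa8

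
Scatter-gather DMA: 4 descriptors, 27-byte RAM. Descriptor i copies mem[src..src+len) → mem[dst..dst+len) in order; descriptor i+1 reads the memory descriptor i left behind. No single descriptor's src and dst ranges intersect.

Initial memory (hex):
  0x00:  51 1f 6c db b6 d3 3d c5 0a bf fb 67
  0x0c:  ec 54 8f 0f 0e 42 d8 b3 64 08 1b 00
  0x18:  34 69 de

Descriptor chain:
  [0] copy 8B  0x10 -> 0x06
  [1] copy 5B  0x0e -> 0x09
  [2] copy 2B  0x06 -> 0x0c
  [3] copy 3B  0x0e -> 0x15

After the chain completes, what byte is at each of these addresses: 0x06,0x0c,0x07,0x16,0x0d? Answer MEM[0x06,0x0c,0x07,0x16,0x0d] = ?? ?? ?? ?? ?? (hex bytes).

MEM[0x06,0x0c,0x07,0x16,0x0d] = 0e 0e 42 0f 42

D0: mem[0x06..0x0d] <- [0e 42 d8 b3 64 08 1b 00]
D1: mem[0x09..0x0d] <- [8f 0f 0e 42 d8]
D2: mem[0x0c..0x0d] <- [0e 42]
D3: mem[0x15..0x17] <- [8f 0f 0e]
query mem[0x06]=0x0e, mem[0x0c]=0x0e, mem[0x07]=0x42, mem[0x16]=0x0f, mem[0x0d]=0x42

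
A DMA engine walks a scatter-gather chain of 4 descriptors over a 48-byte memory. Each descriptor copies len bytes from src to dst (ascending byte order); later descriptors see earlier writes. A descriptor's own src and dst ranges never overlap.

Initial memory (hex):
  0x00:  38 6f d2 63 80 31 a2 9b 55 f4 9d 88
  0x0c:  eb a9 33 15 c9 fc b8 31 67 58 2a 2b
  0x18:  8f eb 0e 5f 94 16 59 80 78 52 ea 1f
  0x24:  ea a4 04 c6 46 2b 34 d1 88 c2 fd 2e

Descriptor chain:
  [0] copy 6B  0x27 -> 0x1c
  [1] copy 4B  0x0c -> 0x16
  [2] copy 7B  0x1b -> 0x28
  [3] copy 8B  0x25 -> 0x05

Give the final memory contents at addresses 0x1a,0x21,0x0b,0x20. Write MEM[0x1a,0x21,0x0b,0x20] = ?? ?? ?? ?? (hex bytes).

MEM[0x1a,0x21,0x0b,0x20] = 0e 88 2b d1

D0: mem[0x1c..0x21] <- [c6 46 2b 34 d1 88]
D1: mem[0x16..0x19] <- [eb a9 33 15]
D2: mem[0x28..0x2e] <- [5f c6 46 2b 34 d1 88]
D3: mem[0x05..0x0c] <- [a4 04 c6 5f c6 46 2b 34]
query mem[0x1a]=0x0e, mem[0x21]=0x88, mem[0x0b]=0x2b, mem[0x20]=0xd1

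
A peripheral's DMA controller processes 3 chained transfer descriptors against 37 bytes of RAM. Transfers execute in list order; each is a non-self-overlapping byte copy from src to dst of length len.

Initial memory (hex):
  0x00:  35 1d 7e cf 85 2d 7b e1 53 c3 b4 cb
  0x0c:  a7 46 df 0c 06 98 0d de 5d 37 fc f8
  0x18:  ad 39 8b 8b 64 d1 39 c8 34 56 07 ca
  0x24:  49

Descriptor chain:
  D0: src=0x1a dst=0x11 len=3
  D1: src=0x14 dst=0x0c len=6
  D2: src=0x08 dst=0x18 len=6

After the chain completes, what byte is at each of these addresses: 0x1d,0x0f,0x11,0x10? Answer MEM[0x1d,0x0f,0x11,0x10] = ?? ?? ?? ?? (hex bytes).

MEM[0x1d,0x0f,0x11,0x10] = 37 f8 39 ad

D0: mem[0x11..0x13] <- [8b 8b 64]
D1: mem[0x0c..0x11] <- [5d 37 fc f8 ad 39]
D2: mem[0x18..0x1d] <- [53 c3 b4 cb 5d 37]
query mem[0x1d]=0x37, mem[0x0f]=0xf8, mem[0x11]=0x39, mem[0x10]=0xad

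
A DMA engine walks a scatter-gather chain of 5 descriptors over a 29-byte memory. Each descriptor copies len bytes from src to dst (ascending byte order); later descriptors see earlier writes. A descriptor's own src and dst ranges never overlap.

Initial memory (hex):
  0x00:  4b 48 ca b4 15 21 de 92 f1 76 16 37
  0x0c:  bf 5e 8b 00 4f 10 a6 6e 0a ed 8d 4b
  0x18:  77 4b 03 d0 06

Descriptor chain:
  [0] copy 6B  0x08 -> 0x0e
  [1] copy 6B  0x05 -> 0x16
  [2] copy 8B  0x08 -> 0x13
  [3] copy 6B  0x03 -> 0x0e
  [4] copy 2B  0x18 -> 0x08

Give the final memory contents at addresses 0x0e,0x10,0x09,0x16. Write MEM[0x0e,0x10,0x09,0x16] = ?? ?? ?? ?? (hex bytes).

  after D0: wrote 6B at 0x0e = f1761637bf5e
  after D1: wrote 6B at 0x16 = 21de92f17616
  after D2: wrote 8B at 0x13 = f1761637bf5ef176
  after D3: wrote 6B at 0x0e = b41521de92f1
  after D4: wrote 2B at 0x08 = 5ef1
query mem[0x0e]=0xb4, mem[0x10]=0x21, mem[0x09]=0xf1, mem[0x16]=0x37

MEM[0x0e,0x10,0x09,0x16] = b4 21 f1 37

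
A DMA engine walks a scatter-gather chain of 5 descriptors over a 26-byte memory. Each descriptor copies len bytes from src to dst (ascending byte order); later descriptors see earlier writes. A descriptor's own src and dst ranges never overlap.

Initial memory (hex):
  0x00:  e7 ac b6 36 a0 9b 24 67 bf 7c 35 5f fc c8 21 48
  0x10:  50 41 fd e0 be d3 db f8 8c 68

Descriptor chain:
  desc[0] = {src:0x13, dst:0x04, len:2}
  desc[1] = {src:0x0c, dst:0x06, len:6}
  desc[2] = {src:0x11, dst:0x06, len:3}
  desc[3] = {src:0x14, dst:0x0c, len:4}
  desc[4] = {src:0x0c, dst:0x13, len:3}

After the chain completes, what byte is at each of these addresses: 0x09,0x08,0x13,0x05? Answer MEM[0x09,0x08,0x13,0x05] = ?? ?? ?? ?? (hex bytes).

MEM[0x09,0x08,0x13,0x05] = 48 e0 be be

#0 dst[0x04+2] := {0xe0,0xbe}
#1 dst[0x06+6] := {0xfc,0xc8,0x21,0x48,0x50,0x41}
#2 dst[0x06+3] := {0x41,0xfd,0xe0}
#3 dst[0x0c+4] := {0xbe,0xd3,0xdb,0xf8}
#4 dst[0x13+3] := {0xbe,0xd3,0xdb}
query mem[0x09]=0x48, mem[0x08]=0xe0, mem[0x13]=0xbe, mem[0x05]=0xbe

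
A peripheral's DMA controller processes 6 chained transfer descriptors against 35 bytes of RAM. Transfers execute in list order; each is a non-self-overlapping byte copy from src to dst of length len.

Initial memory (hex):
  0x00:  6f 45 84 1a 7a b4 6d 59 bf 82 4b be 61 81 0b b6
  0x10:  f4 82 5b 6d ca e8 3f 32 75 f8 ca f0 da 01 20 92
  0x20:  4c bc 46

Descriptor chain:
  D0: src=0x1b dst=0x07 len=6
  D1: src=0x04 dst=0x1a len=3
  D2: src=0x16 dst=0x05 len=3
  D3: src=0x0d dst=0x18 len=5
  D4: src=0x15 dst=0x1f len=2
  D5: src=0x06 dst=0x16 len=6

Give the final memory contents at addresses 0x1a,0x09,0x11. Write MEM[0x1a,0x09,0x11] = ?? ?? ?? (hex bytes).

D0: mem[0x07..0x0c] <- [f0 da 01 20 92 4c]
D1: mem[0x1a..0x1c] <- [7a b4 6d]
D2: mem[0x05..0x07] <- [3f 32 75]
D3: mem[0x18..0x1c] <- [81 0b b6 f4 82]
D4: mem[0x1f..0x20] <- [e8 3f]
D5: mem[0x16..0x1b] <- [32 75 da 01 20 92]
query mem[0x1a]=0x20, mem[0x09]=0x01, mem[0x11]=0x82

MEM[0x1a,0x09,0x11] = 20 01 82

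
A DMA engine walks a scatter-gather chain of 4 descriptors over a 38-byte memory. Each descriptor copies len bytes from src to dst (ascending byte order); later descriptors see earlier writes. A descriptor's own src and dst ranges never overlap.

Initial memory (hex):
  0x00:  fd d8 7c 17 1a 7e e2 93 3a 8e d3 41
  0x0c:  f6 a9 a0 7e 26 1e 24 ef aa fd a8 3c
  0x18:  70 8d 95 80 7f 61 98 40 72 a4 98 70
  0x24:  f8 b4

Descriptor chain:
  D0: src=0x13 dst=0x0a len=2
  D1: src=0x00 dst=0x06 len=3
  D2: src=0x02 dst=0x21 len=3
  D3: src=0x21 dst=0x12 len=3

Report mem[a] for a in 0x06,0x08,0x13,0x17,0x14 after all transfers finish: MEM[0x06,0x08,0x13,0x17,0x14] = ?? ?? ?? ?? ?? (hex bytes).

D0: mem[0x0a..0x0b] <- [ef aa]
D1: mem[0x06..0x08] <- [fd d8 7c]
D2: mem[0x21..0x23] <- [7c 17 1a]
D3: mem[0x12..0x14] <- [7c 17 1a]
query mem[0x06]=0xfd, mem[0x08]=0x7c, mem[0x13]=0x17, mem[0x17]=0x3c, mem[0x14]=0x1a

MEM[0x06,0x08,0x13,0x17,0x14] = fd 7c 17 3c 1a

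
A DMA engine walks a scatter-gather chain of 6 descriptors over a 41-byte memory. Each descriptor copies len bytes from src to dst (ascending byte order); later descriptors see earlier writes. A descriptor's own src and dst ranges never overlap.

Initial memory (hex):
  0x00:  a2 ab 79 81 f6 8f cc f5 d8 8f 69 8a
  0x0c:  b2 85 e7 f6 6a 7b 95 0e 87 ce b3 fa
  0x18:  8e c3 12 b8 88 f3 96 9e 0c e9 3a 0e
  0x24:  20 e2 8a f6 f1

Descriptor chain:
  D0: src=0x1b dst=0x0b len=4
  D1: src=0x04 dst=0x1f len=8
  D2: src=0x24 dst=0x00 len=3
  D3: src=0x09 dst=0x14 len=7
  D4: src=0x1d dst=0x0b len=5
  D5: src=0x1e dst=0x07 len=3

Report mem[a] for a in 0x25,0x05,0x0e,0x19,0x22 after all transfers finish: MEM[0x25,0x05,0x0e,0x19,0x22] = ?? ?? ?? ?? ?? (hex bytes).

MEM[0x25,0x05,0x0e,0x19,0x22] = 69 8f 8f 96 f5

#0 dst[0x0b+4] := {0xb8,0x88,0xf3,0x96}
#1 dst[0x1f+8] := {0xf6,0x8f,0xcc,0xf5,0xd8,0x8f,0x69,0xb8}
#2 dst[0x00+3] := {0x8f,0x69,0xb8}
#3 dst[0x14+7] := {0x8f,0x69,0xb8,0x88,0xf3,0x96,0xf6}
#4 dst[0x0b+5] := {0xf3,0x96,0xf6,0x8f,0xcc}
#5 dst[0x07+3] := {0x96,0xf6,0x8f}
query mem[0x25]=0x69, mem[0x05]=0x8f, mem[0x0e]=0x8f, mem[0x19]=0x96, mem[0x22]=0xf5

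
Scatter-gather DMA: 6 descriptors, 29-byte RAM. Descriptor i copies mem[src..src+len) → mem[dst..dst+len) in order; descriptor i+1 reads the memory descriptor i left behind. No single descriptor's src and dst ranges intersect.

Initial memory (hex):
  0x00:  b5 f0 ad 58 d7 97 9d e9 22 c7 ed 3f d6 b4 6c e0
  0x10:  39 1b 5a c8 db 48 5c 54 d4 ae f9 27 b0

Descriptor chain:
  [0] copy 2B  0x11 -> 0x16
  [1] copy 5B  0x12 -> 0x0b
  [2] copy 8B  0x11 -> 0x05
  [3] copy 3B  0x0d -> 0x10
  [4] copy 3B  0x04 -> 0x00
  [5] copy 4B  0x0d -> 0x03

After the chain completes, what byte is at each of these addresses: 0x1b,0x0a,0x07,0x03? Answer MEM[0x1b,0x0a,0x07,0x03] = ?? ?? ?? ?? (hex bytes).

MEM[0x1b,0x0a,0x07,0x03] = 27 1b c8 db

#0 dst[0x16+2] := {0x1b,0x5a}
#1 dst[0x0b+5] := {0x5a,0xc8,0xdb,0x48,0x1b}
#2 dst[0x05+8] := {0x1b,0x5a,0xc8,0xdb,0x48,0x1b,0x5a,0xd4}
#3 dst[0x10+3] := {0xdb,0x48,0x1b}
#4 dst[0x00+3] := {0xd7,0x1b,0x5a}
#5 dst[0x03+4] := {0xdb,0x48,0x1b,0xdb}
query mem[0x1b]=0x27, mem[0x0a]=0x1b, mem[0x07]=0xc8, mem[0x03]=0xdb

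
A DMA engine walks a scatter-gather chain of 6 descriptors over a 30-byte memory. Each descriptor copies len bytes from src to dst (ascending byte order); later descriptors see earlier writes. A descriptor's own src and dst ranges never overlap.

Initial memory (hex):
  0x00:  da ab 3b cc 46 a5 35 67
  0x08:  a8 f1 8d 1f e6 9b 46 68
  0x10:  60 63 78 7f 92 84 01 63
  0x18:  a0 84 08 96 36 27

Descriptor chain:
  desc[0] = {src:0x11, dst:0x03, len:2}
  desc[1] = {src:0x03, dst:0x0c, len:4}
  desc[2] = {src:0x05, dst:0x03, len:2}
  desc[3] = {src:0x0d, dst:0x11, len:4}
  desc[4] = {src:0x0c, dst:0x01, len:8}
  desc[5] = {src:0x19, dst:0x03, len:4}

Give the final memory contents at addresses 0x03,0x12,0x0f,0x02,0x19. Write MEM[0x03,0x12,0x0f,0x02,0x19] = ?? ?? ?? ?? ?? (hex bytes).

[0] 0x11->0x03 len=2 : 63 78
[1] 0x03->0x0c len=4 : 63 78 a5 35
[2] 0x05->0x03 len=2 : a5 35
[3] 0x0d->0x11 len=4 : 78 a5 35 60
[4] 0x0c->0x01 len=8 : 63 78 a5 35 60 78 a5 35
[5] 0x19->0x03 len=4 : 84 08 96 36
query mem[0x03]=0x84, mem[0x12]=0xa5, mem[0x0f]=0x35, mem[0x02]=0x78, mem[0x19]=0x84

MEM[0x03,0x12,0x0f,0x02,0x19] = 84 a5 35 78 84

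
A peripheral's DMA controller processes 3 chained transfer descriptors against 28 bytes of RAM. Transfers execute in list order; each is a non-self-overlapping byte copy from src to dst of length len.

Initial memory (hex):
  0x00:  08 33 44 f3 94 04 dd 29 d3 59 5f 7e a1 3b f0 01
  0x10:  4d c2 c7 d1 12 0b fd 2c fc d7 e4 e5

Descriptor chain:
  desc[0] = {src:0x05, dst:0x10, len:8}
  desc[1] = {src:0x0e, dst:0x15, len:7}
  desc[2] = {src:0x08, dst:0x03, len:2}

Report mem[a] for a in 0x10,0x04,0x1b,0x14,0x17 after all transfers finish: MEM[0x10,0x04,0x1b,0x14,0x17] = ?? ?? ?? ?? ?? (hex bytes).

MEM[0x10,0x04,0x1b,0x14,0x17] = 04 59 59 59 04

#0 dst[0x10+8] := {0x04,0xdd,0x29,0xd3,0x59,0x5f,0x7e,0xa1}
#1 dst[0x15+7] := {0xf0,0x01,0x04,0xdd,0x29,0xd3,0x59}
#2 dst[0x03+2] := {0xd3,0x59}
query mem[0x10]=0x04, mem[0x04]=0x59, mem[0x1b]=0x59, mem[0x14]=0x59, mem[0x17]=0x04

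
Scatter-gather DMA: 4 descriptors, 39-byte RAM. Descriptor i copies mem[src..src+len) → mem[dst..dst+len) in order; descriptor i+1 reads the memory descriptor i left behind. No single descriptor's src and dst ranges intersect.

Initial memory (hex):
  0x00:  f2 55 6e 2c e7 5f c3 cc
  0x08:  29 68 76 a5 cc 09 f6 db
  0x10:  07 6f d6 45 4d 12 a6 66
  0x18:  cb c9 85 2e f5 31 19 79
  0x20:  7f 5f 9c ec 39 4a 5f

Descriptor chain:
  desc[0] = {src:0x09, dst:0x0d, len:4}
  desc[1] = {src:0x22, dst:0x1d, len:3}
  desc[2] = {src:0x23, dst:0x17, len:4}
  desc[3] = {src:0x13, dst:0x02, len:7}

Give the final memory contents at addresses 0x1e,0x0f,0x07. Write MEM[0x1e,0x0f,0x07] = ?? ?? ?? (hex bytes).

D0: mem[0x0d..0x10] <- [68 76 a5 cc]
D1: mem[0x1d..0x1f] <- [9c ec 39]
D2: mem[0x17..0x1a] <- [ec 39 4a 5f]
D3: mem[0x02..0x08] <- [45 4d 12 a6 ec 39 4a]
query mem[0x1e]=0xec, mem[0x0f]=0xa5, mem[0x07]=0x39

MEM[0x1e,0x0f,0x07] = ec a5 39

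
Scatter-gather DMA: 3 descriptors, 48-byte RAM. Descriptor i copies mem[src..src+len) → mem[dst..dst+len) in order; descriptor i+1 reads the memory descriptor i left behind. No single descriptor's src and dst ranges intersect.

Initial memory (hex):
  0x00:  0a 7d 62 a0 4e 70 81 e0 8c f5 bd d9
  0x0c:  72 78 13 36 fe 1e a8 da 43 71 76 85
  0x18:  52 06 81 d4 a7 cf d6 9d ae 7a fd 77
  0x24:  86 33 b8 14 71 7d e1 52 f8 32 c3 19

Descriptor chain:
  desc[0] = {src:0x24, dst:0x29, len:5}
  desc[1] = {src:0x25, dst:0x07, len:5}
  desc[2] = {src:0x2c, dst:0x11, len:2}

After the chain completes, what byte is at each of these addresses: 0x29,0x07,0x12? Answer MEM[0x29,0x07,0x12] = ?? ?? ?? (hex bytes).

[0] 0x24->0x29 len=5 : 86 33 b8 14 71
[1] 0x25->0x07 len=5 : 33 b8 14 71 86
[2] 0x2c->0x11 len=2 : 14 71
query mem[0x29]=0x86, mem[0x07]=0x33, mem[0x12]=0x71

MEM[0x29,0x07,0x12] = 86 33 71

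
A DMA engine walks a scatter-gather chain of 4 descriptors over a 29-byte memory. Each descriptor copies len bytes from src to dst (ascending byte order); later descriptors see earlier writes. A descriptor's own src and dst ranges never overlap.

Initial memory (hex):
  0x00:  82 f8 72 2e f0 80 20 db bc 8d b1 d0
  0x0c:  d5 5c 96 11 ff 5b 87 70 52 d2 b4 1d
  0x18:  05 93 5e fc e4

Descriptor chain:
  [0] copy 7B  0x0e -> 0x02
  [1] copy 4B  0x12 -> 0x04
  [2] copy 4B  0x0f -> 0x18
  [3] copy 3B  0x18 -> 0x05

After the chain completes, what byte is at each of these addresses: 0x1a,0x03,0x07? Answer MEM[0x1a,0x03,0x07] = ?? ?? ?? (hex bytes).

  after D0: wrote 7B at 0x02 = 9611ff5b877052
  after D1: wrote 4B at 0x04 = 877052d2
  after D2: wrote 4B at 0x18 = 11ff5b87
  after D3: wrote 3B at 0x05 = 11ff5b
query mem[0x1a]=0x5b, mem[0x03]=0x11, mem[0x07]=0x5b

MEM[0x1a,0x03,0x07] = 5b 11 5b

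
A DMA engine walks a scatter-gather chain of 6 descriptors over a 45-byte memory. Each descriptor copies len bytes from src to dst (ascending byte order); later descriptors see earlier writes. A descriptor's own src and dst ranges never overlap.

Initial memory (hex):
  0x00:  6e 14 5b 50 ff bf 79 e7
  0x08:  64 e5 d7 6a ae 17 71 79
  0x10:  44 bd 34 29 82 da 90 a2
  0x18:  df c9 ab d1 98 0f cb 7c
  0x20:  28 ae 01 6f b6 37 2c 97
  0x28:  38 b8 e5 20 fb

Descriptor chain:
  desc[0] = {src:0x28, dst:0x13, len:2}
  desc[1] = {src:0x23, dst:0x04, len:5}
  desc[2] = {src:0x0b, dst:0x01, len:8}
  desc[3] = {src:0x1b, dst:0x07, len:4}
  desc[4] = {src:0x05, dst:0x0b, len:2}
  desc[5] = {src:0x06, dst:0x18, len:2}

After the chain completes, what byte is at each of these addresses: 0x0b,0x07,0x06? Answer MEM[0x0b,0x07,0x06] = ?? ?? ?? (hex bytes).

[0] 0x28->0x13 len=2 : 38 b8
[1] 0x23->0x04 len=5 : 6f b6 37 2c 97
[2] 0x0b->0x01 len=8 : 6a ae 17 71 79 44 bd 34
[3] 0x1b->0x07 len=4 : d1 98 0f cb
[4] 0x05->0x0b len=2 : 79 44
[5] 0x06->0x18 len=2 : 44 d1
query mem[0x0b]=0x79, mem[0x07]=0xd1, mem[0x06]=0x44

MEM[0x0b,0x07,0x06] = 79 d1 44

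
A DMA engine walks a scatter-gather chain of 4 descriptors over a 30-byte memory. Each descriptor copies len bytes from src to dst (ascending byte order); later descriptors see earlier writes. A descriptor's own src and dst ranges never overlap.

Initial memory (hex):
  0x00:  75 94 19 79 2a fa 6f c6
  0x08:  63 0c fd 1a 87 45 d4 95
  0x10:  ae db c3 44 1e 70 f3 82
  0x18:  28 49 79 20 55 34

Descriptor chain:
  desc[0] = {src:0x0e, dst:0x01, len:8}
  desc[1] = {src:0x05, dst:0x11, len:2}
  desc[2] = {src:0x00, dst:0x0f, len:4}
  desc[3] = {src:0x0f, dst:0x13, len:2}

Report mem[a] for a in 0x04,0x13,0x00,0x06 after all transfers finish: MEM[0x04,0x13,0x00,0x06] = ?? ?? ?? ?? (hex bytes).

MEM[0x04,0x13,0x00,0x06] = db 75 75 44

[0] 0x0e->0x01 len=8 : d4 95 ae db c3 44 1e 70
[1] 0x05->0x11 len=2 : c3 44
[2] 0x00->0x0f len=4 : 75 d4 95 ae
[3] 0x0f->0x13 len=2 : 75 d4
query mem[0x04]=0xdb, mem[0x13]=0x75, mem[0x00]=0x75, mem[0x06]=0x44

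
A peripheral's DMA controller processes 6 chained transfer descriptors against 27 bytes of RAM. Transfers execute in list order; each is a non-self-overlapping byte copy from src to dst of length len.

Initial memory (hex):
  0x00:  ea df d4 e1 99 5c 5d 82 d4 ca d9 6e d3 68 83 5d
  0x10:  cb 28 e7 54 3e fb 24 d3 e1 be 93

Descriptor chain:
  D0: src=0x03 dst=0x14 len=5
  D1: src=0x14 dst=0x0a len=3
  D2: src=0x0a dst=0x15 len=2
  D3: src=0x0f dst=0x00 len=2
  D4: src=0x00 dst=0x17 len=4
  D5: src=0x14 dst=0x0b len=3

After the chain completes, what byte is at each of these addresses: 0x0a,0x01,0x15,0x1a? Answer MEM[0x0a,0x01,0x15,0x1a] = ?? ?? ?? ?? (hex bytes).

MEM[0x0a,0x01,0x15,0x1a] = e1 cb e1 e1

  after D0: wrote 5B at 0x14 = e1995c5d82
  after D1: wrote 3B at 0x0a = e1995c
  after D2: wrote 2B at 0x15 = e199
  after D3: wrote 2B at 0x00 = 5dcb
  after D4: wrote 4B at 0x17 = 5dcbd4e1
  after D5: wrote 3B at 0x0b = e1e199
query mem[0x0a]=0xe1, mem[0x01]=0xcb, mem[0x15]=0xe1, mem[0x1a]=0xe1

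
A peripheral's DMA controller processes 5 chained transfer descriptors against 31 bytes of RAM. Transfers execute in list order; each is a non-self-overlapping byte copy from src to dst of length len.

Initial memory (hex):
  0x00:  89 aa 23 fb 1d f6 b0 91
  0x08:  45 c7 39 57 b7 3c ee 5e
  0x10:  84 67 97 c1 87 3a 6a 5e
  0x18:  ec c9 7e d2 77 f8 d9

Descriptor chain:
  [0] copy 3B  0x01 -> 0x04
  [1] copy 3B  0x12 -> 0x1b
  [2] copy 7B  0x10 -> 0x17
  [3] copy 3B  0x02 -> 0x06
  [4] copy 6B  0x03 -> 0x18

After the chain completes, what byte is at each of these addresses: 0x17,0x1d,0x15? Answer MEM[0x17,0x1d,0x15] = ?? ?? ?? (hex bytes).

MEM[0x17,0x1d,0x15] = 84 aa 3a

#0 dst[0x04+3] := {0xaa,0x23,0xfb}
#1 dst[0x1b+3] := {0x97,0xc1,0x87}
#2 dst[0x17+7] := {0x84,0x67,0x97,0xc1,0x87,0x3a,0x6a}
#3 dst[0x06+3] := {0x23,0xfb,0xaa}
#4 dst[0x18+6] := {0xfb,0xaa,0x23,0x23,0xfb,0xaa}
query mem[0x17]=0x84, mem[0x1d]=0xaa, mem[0x15]=0x3a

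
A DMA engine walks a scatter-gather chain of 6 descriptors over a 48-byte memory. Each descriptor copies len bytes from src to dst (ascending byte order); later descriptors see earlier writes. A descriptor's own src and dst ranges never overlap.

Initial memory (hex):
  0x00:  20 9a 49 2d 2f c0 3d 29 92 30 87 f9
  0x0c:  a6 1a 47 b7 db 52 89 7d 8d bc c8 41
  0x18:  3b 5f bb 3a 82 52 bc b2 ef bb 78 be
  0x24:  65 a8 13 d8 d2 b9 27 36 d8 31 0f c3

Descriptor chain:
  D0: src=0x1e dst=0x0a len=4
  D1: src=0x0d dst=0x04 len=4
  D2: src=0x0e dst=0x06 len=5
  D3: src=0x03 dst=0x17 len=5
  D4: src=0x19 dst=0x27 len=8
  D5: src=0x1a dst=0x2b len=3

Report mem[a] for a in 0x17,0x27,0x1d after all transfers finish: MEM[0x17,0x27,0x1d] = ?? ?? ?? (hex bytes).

[0] 0x1e->0x0a len=4 : bc b2 ef bb
[1] 0x0d->0x04 len=4 : bb 47 b7 db
[2] 0x0e->0x06 len=5 : 47 b7 db 52 89
[3] 0x03->0x17 len=5 : 2d bb 47 47 b7
[4] 0x19->0x27 len=8 : 47 47 b7 82 52 bc b2 ef
[5] 0x1a->0x2b len=3 : 47 b7 82
query mem[0x17]=0x2d, mem[0x27]=0x47, mem[0x1d]=0x52

MEM[0x17,0x27,0x1d] = 2d 47 52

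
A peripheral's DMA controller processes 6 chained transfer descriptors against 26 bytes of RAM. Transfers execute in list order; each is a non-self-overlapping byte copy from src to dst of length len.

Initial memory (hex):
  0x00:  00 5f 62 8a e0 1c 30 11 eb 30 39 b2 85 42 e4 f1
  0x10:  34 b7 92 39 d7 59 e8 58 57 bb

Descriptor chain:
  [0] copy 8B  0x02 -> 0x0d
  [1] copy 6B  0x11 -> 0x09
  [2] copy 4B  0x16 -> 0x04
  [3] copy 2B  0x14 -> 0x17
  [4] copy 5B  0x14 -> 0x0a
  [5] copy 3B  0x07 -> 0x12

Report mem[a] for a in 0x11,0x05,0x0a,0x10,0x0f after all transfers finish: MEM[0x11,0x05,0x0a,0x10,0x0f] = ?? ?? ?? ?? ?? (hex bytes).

D0: mem[0x0d..0x14] <- [62 8a e0 1c 30 11 eb 30]
D1: mem[0x09..0x0e] <- [30 11 eb 30 59 e8]
D2: mem[0x04..0x07] <- [e8 58 57 bb]
D3: mem[0x17..0x18] <- [30 59]
D4: mem[0x0a..0x0e] <- [30 59 e8 30 59]
D5: mem[0x12..0x14] <- [bb eb 30]
query mem[0x11]=0x30, mem[0x05]=0x58, mem[0x0a]=0x30, mem[0x10]=0x1c, mem[0x0f]=0xe0

MEM[0x11,0x05,0x0a,0x10,0x0f] = 30 58 30 1c e0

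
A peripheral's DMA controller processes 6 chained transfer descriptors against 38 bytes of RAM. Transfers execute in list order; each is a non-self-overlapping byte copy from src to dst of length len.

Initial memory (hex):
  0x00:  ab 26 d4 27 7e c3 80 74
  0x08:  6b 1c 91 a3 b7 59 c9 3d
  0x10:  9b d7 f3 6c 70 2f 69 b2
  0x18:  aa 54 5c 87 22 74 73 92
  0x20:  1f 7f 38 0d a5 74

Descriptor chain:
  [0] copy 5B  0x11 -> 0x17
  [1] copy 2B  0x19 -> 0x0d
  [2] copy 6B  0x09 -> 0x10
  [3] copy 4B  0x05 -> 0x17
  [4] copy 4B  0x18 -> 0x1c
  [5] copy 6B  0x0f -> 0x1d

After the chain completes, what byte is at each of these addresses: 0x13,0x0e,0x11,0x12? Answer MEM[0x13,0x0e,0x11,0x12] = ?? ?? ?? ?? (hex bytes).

[0] 0x11->0x17 len=5 : d7 f3 6c 70 2f
[1] 0x19->0x0d len=2 : 6c 70
[2] 0x09->0x10 len=6 : 1c 91 a3 b7 6c 70
[3] 0x05->0x17 len=4 : c3 80 74 6b
[4] 0x18->0x1c len=4 : 80 74 6b 2f
[5] 0x0f->0x1d len=6 : 3d 1c 91 a3 b7 6c
query mem[0x13]=0xb7, mem[0x0e]=0x70, mem[0x11]=0x91, mem[0x12]=0xa3

MEM[0x13,0x0e,0x11,0x12] = b7 70 91 a3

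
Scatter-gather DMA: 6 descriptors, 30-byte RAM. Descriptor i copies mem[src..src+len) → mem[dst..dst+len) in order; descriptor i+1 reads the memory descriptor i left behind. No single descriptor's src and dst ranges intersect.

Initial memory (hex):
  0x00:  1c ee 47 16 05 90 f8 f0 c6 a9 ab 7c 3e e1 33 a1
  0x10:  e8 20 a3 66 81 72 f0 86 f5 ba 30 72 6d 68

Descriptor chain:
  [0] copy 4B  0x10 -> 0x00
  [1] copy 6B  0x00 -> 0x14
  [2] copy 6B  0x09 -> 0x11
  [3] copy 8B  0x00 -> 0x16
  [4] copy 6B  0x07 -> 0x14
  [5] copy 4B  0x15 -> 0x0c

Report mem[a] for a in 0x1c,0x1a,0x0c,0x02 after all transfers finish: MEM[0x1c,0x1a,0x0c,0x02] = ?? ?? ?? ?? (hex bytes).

MEM[0x1c,0x1a,0x0c,0x02] = f8 05 c6 a3

[0] 0x10->0x00 len=4 : e8 20 a3 66
[1] 0x00->0x14 len=6 : e8 20 a3 66 05 90
[2] 0x09->0x11 len=6 : a9 ab 7c 3e e1 33
[3] 0x00->0x16 len=8 : e8 20 a3 66 05 90 f8 f0
[4] 0x07->0x14 len=6 : f0 c6 a9 ab 7c 3e
[5] 0x15->0x0c len=4 : c6 a9 ab 7c
query mem[0x1c]=0xf8, mem[0x1a]=0x05, mem[0x0c]=0xc6, mem[0x02]=0xa3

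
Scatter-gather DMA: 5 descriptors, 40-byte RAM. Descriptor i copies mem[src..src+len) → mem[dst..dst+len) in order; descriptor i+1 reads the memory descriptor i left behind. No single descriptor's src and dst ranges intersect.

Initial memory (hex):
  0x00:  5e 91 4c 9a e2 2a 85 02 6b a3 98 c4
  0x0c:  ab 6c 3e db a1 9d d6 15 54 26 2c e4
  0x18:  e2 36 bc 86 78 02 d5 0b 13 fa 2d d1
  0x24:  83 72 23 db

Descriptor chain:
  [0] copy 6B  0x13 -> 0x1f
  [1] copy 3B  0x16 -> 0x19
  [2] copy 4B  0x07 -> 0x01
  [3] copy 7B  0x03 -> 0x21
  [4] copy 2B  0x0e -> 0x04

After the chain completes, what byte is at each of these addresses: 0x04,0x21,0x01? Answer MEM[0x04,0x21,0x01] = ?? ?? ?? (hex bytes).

MEM[0x04,0x21,0x01] = 3e a3 02

D0: mem[0x1f..0x24] <- [15 54 26 2c e4 e2]
D1: mem[0x19..0x1b] <- [2c e4 e2]
D2: mem[0x01..0x04] <- [02 6b a3 98]
D3: mem[0x21..0x27] <- [a3 98 2a 85 02 6b a3]
D4: mem[0x04..0x05] <- [3e db]
query mem[0x04]=0x3e, mem[0x21]=0xa3, mem[0x01]=0x02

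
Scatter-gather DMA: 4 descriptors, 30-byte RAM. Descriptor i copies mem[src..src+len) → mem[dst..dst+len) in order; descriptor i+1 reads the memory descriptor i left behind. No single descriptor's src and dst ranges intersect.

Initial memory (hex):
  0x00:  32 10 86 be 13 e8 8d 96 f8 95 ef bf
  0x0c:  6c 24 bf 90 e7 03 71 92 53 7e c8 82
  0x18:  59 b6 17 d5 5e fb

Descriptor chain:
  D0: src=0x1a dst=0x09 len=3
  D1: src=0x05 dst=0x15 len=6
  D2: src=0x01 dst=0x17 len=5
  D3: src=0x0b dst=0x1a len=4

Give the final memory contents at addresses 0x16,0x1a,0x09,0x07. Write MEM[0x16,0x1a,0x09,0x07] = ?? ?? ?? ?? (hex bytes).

MEM[0x16,0x1a,0x09,0x07] = 8d 5e 17 96

#0 dst[0x09+3] := {0x17,0xd5,0x5e}
#1 dst[0x15+6] := {0xe8,0x8d,0x96,0xf8,0x17,0xd5}
#2 dst[0x17+5] := {0x10,0x86,0xbe,0x13,0xe8}
#3 dst[0x1a+4] := {0x5e,0x6c,0x24,0xbf}
query mem[0x16]=0x8d, mem[0x1a]=0x5e, mem[0x09]=0x17, mem[0x07]=0x96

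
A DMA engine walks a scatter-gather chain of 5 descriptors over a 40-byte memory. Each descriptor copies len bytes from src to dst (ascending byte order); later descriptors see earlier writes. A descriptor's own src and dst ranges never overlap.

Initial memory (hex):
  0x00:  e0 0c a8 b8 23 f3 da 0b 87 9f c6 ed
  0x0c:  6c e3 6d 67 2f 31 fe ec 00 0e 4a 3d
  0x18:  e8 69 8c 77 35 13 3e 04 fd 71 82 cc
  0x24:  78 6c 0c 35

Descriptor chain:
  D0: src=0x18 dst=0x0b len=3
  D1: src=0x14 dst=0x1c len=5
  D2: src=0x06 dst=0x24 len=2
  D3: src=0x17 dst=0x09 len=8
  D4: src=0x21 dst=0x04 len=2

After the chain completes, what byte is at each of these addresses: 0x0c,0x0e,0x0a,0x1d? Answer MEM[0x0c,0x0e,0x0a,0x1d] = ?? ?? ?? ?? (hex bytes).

MEM[0x0c,0x0e,0x0a,0x1d] = 8c 00 e8 0e

#0 dst[0x0b+3] := {0xe8,0x69,0x8c}
#1 dst[0x1c+5] := {0x00,0x0e,0x4a,0x3d,0xe8}
#2 dst[0x24+2] := {0xda,0x0b}
#3 dst[0x09+8] := {0x3d,0xe8,0x69,0x8c,0x77,0x00,0x0e,0x4a}
#4 dst[0x04+2] := {0x71,0x82}
query mem[0x0c]=0x8c, mem[0x0e]=0x00, mem[0x0a]=0xe8, mem[0x1d]=0x0e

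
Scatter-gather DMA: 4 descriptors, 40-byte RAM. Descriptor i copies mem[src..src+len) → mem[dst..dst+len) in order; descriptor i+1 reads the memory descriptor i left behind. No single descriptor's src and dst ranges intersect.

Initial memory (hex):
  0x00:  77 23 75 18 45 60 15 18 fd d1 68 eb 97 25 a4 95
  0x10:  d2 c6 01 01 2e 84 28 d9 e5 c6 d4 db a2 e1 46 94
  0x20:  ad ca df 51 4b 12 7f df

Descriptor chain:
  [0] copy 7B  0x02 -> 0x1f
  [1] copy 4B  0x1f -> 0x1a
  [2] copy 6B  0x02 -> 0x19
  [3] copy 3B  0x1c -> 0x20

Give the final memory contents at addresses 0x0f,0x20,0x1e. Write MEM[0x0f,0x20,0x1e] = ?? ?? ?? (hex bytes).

D0: mem[0x1f..0x25] <- [75 18 45 60 15 18 fd]
D1: mem[0x1a..0x1d] <- [75 18 45 60]
D2: mem[0x19..0x1e] <- [75 18 45 60 15 18]
D3: mem[0x20..0x22] <- [60 15 18]
query mem[0x0f]=0x95, mem[0x20]=0x60, mem[0x1e]=0x18

MEM[0x0f,0x20,0x1e] = 95 60 18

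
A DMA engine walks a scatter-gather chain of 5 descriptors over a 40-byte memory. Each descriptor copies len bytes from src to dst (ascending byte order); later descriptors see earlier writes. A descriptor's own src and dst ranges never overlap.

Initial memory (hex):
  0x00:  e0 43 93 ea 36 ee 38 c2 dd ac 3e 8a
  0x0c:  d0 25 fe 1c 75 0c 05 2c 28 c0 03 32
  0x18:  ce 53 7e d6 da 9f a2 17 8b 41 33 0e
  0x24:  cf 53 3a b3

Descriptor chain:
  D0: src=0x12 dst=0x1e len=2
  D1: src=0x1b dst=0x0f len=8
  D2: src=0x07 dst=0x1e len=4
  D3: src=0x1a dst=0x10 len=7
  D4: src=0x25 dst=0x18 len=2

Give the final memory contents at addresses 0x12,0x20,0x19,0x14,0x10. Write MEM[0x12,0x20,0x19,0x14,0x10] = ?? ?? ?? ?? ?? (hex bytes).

[0] 0x12->0x1e len=2 : 05 2c
[1] 0x1b->0x0f len=8 : d6 da 9f 05 2c 8b 41 33
[2] 0x07->0x1e len=4 : c2 dd ac 3e
[3] 0x1a->0x10 len=7 : 7e d6 da 9f c2 dd ac
[4] 0x25->0x18 len=2 : 53 3a
query mem[0x12]=0xda, mem[0x20]=0xac, mem[0x19]=0x3a, mem[0x14]=0xc2, mem[0x10]=0x7e

MEM[0x12,0x20,0x19,0x14,0x10] = da ac 3a c2 7e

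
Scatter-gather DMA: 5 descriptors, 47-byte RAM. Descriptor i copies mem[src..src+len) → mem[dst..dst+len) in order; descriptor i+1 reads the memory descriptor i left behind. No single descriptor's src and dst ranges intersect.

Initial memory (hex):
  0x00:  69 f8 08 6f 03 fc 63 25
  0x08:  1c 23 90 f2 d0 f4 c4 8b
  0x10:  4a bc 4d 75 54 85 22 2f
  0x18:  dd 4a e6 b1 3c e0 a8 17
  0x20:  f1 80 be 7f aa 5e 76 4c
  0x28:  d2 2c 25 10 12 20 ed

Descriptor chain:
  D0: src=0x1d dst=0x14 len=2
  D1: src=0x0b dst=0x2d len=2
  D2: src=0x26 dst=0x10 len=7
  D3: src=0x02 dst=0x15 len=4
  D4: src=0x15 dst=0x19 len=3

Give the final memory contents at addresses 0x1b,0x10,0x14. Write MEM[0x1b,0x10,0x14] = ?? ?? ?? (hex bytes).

D0: mem[0x14..0x15] <- [e0 a8]
D1: mem[0x2d..0x2e] <- [f2 d0]
D2: mem[0x10..0x16] <- [76 4c d2 2c 25 10 12]
D3: mem[0x15..0x18] <- [08 6f 03 fc]
D4: mem[0x19..0x1b] <- [08 6f 03]
query mem[0x1b]=0x03, mem[0x10]=0x76, mem[0x14]=0x25

MEM[0x1b,0x10,0x14] = 03 76 25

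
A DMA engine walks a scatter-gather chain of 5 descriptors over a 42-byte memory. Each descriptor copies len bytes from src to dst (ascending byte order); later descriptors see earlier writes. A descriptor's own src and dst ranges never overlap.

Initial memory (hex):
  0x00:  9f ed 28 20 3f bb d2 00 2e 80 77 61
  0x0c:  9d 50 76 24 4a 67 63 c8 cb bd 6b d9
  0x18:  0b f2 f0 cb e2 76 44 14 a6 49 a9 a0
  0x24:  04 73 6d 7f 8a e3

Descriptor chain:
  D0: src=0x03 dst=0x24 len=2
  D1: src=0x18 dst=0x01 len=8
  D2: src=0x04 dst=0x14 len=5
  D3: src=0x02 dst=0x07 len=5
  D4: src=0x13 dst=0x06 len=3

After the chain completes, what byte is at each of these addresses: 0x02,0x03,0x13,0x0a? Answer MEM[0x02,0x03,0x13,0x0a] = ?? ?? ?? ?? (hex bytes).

D0: mem[0x24..0x25] <- [20 3f]
D1: mem[0x01..0x08] <- [0b f2 f0 cb e2 76 44 14]
D2: mem[0x14..0x18] <- [cb e2 76 44 14]
D3: mem[0x07..0x0b] <- [f2 f0 cb e2 76]
D4: mem[0x06..0x08] <- [c8 cb e2]
query mem[0x02]=0xf2, mem[0x03]=0xf0, mem[0x13]=0xc8, mem[0x0a]=0xe2

MEM[0x02,0x03,0x13,0x0a] = f2 f0 c8 e2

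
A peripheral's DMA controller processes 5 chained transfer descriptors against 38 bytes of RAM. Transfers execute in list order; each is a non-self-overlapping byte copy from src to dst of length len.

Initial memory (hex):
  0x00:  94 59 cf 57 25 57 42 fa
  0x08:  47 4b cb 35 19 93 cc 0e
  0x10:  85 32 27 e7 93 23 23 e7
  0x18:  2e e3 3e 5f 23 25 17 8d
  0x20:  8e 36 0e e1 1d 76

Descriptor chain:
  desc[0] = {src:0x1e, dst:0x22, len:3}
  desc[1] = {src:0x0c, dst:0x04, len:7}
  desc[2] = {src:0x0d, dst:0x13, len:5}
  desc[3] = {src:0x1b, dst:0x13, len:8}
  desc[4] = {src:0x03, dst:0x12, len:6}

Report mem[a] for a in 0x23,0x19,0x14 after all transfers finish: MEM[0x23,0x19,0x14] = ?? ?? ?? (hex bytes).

D0: mem[0x22..0x24] <- [17 8d 8e]
D1: mem[0x04..0x0a] <- [19 93 cc 0e 85 32 27]
D2: mem[0x13..0x17] <- [93 cc 0e 85 32]
D3: mem[0x13..0x1a] <- [5f 23 25 17 8d 8e 36 17]
D4: mem[0x12..0x17] <- [57 19 93 cc 0e 85]
query mem[0x23]=0x8d, mem[0x19]=0x36, mem[0x14]=0x93

MEM[0x23,0x19,0x14] = 8d 36 93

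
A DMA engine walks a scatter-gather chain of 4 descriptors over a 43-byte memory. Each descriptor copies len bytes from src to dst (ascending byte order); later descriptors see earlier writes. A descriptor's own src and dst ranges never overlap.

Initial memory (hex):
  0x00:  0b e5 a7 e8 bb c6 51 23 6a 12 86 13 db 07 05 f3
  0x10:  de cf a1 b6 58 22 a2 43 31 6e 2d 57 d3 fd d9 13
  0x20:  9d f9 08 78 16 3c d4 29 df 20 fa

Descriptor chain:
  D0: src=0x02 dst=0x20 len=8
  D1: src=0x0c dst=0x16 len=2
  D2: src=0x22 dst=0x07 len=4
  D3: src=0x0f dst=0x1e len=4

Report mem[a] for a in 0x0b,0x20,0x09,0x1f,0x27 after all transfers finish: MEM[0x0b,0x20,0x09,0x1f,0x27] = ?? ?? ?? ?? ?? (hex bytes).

  after D0: wrote 8B at 0x20 = a7e8bbc651236a12
  after D1: wrote 2B at 0x16 = db07
  after D2: wrote 4B at 0x07 = bbc65123
  after D3: wrote 4B at 0x1e = f3decfa1
query mem[0x0b]=0x13, mem[0x20]=0xcf, mem[0x09]=0x51, mem[0x1f]=0xde, mem[0x27]=0x12

MEM[0x0b,0x20,0x09,0x1f,0x27] = 13 cf 51 de 12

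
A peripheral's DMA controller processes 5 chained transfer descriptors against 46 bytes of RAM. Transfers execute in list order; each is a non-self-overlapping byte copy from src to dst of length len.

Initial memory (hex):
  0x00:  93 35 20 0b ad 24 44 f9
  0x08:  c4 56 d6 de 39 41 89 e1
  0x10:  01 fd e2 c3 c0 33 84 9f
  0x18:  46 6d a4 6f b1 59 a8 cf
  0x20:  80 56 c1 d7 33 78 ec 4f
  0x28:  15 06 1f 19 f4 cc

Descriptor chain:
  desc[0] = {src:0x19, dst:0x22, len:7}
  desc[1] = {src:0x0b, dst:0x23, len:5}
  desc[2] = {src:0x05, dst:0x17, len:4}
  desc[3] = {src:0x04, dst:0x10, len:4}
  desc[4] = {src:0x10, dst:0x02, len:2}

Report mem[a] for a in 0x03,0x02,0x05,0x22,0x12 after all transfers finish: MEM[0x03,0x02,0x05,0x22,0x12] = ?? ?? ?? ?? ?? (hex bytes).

MEM[0x03,0x02,0x05,0x22,0x12] = 24 ad 24 6d 44

D0: mem[0x22..0x28] <- [6d a4 6f b1 59 a8 cf]
D1: mem[0x23..0x27] <- [de 39 41 89 e1]
D2: mem[0x17..0x1a] <- [24 44 f9 c4]
D3: mem[0x10..0x13] <- [ad 24 44 f9]
D4: mem[0x02..0x03] <- [ad 24]
query mem[0x03]=0x24, mem[0x02]=0xad, mem[0x05]=0x24, mem[0x22]=0x6d, mem[0x12]=0x44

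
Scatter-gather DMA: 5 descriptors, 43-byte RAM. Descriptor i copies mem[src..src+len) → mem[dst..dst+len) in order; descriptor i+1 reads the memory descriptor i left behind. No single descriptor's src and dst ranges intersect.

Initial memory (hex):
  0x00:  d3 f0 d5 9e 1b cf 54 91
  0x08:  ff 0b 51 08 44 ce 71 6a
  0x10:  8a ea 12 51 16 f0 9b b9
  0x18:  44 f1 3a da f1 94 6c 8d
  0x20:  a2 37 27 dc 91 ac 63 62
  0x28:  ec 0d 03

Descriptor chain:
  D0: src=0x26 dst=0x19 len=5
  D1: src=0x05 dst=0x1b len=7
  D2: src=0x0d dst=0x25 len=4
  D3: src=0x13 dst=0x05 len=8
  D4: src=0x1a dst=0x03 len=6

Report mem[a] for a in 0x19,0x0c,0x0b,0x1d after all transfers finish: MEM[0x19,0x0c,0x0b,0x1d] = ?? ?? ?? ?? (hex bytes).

  after D0: wrote 5B at 0x19 = 6362ec0d03
  after D1: wrote 7B at 0x1b = cf5491ff0b5108
  after D2: wrote 4B at 0x25 = ce716a8a
  after D3: wrote 8B at 0x05 = 5116f09bb9446362
  after D4: wrote 6B at 0x03 = 62cf5491ff0b
query mem[0x19]=0x63, mem[0x0c]=0x62, mem[0x0b]=0x63, mem[0x1d]=0x91

MEM[0x19,0x0c,0x0b,0x1d] = 63 62 63 91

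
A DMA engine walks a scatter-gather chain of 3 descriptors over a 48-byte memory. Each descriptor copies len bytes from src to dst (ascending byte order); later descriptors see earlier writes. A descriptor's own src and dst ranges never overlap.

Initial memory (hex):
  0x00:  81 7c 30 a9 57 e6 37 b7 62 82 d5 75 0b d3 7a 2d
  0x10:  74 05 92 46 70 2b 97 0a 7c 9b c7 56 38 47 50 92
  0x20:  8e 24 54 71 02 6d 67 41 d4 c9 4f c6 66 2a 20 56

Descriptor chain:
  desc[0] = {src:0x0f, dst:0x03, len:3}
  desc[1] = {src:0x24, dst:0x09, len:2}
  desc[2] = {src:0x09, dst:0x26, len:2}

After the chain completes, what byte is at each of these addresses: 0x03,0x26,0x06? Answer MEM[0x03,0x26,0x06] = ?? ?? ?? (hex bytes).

MEM[0x03,0x26,0x06] = 2d 02 37

D0: mem[0x03..0x05] <- [2d 74 05]
D1: mem[0x09..0x0a] <- [02 6d]
D2: mem[0x26..0x27] <- [02 6d]
query mem[0x03]=0x2d, mem[0x26]=0x02, mem[0x06]=0x37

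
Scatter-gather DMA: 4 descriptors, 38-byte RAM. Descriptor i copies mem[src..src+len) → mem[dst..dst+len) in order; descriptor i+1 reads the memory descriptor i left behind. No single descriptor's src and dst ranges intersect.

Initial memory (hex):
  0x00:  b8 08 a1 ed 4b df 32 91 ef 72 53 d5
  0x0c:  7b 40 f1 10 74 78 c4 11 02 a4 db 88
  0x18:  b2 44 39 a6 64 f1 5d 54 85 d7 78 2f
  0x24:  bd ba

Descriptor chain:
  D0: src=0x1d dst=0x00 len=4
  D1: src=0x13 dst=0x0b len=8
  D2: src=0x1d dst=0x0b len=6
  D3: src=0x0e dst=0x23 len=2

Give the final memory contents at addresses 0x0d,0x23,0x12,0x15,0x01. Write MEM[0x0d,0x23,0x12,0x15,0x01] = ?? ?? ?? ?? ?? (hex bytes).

#0 dst[0x00+4] := {0xf1,0x5d,0x54,0x85}
#1 dst[0x0b+8] := {0x11,0x02,0xa4,0xdb,0x88,0xb2,0x44,0x39}
#2 dst[0x0b+6] := {0xf1,0x5d,0x54,0x85,0xd7,0x78}
#3 dst[0x23+2] := {0x85,0xd7}
query mem[0x0d]=0x54, mem[0x23]=0x85, mem[0x12]=0x39, mem[0x15]=0xa4, mem[0x01]=0x5d

MEM[0x0d,0x23,0x12,0x15,0x01] = 54 85 39 a4 5d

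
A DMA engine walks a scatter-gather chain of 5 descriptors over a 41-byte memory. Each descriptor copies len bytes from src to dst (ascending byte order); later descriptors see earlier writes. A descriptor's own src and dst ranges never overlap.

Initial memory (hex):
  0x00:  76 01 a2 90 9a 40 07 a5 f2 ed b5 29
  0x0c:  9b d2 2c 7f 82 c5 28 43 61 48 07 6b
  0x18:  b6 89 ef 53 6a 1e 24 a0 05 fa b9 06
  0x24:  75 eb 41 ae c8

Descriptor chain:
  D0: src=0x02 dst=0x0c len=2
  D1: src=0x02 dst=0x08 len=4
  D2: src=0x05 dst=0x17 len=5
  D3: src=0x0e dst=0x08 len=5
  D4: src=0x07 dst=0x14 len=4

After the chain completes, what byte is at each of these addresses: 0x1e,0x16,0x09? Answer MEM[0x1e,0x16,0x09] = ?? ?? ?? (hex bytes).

  after D0: wrote 2B at 0x0c = a290
  after D1: wrote 4B at 0x08 = a2909a40
  after D2: wrote 5B at 0x17 = 4007a5a290
  after D3: wrote 5B at 0x08 = 2c7f82c528
  after D4: wrote 4B at 0x14 = a52c7f82
query mem[0x1e]=0x24, mem[0x16]=0x7f, mem[0x09]=0x7f

MEM[0x1e,0x16,0x09] = 24 7f 7f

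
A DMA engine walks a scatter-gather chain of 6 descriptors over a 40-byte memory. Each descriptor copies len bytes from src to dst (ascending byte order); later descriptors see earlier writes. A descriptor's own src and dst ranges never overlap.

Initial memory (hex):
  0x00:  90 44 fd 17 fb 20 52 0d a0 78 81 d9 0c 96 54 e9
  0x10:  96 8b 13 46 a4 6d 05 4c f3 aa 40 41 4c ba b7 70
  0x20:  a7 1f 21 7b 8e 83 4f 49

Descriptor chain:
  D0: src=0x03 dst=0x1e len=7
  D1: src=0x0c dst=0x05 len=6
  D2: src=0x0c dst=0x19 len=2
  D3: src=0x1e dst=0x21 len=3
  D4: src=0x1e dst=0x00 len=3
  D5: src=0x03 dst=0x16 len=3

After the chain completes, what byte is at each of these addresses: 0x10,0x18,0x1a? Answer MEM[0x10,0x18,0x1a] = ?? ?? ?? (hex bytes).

D0: mem[0x1e..0x24] <- [17 fb 20 52 0d a0 78]
D1: mem[0x05..0x0a] <- [0c 96 54 e9 96 8b]
D2: mem[0x19..0x1a] <- [0c 96]
D3: mem[0x21..0x23] <- [17 fb 20]
D4: mem[0x00..0x02] <- [17 fb 20]
D5: mem[0x16..0x18] <- [17 fb 0c]
query mem[0x10]=0x96, mem[0x18]=0x0c, mem[0x1a]=0x96

MEM[0x10,0x18,0x1a] = 96 0c 96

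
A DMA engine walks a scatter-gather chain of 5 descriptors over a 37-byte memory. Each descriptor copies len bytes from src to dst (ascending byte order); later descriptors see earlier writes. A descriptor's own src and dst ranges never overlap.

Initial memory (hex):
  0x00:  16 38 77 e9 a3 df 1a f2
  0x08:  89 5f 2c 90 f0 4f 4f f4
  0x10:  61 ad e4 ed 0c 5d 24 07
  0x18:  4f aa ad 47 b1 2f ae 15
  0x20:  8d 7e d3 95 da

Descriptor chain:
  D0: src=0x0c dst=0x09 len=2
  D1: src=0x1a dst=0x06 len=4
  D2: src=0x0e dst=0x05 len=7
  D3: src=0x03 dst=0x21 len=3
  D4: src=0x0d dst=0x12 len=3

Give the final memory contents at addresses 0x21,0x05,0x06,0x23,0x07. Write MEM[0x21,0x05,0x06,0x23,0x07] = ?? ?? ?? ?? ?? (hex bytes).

D0: mem[0x09..0x0a] <- [f0 4f]
D1: mem[0x06..0x09] <- [ad 47 b1 2f]
D2: mem[0x05..0x0b] <- [4f f4 61 ad e4 ed 0c]
D3: mem[0x21..0x23] <- [e9 a3 4f]
D4: mem[0x12..0x14] <- [4f 4f f4]
query mem[0x21]=0xe9, mem[0x05]=0x4f, mem[0x06]=0xf4, mem[0x23]=0x4f, mem[0x07]=0x61

MEM[0x21,0x05,0x06,0x23,0x07] = e9 4f f4 4f 61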